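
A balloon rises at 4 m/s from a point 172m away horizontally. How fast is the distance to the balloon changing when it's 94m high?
188√9605/9605 ≈ 1.918 m/s

z² = 172² + y²
z = √(172² + 94²) = 2√9605
dz/dt = y/z · dy/dt = 94/(2√9605) · 4 = 188√9605/9605 ≈ 1.918 m/s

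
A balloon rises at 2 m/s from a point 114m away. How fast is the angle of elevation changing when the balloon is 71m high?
0.012641 rad/s

tan(θ) = y/114
sec²(θ) · dθ/dt = (1/114) · dy/dt
dθ/dt = cos²(θ)/114 · 2 = 114/(114² + 71²) · 2
dθ/dt = 0.012641 rad/s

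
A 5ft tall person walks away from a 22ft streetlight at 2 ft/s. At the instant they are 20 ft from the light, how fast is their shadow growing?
10/17 ft/s

By similar triangles: 22/(x+s) = 5/s
Solving: s = 5x/17
ds/dt = 5/17 · dx/dt = 5/17 · 2 = 10/17 ft/s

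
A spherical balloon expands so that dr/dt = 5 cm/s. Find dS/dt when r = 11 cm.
440π cm²/s

S = 4πr²
dS/dt = dS/dr · dr/dt = 8πr · 5
At r = 11: dS/dt = 440π cm²/s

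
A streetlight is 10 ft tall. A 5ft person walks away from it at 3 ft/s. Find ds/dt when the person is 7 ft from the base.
3 ft/s

By similar triangles: 10/(x+s) = 5/s
Solving: s = 5x/5
ds/dt = 5/5 · dx/dt = 1 · 3 = 3 ft/s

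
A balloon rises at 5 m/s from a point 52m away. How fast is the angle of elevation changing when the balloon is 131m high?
0.013088 rad/s

tan(θ) = y/52
sec²(θ) · dθ/dt = (1/52) · dy/dt
dθ/dt = cos²(θ)/52 · 5 = 52/(52² + 131²) · 5
dθ/dt = 0.013088 rad/s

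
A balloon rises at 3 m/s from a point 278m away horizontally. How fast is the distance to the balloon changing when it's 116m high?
174√22685/22685 ≈ 1.155 m/s

z² = 278² + y²
z = √(278² + 116²) = 2√22685
dz/dt = y/z · dy/dt = 116/(2√22685) · 3 = 174√22685/22685 ≈ 1.155 m/s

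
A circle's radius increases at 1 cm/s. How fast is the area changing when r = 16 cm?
32π cm²/s

A = πr²
dA/dt = 2πr · dr/dt = 2π(16)(1) = 32π cm²/s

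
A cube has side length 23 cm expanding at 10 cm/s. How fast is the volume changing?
15870 cm³/s

V = s³
dV/dt = 3s² · ds/dt = 3·23²·10 = 15870 cm³/s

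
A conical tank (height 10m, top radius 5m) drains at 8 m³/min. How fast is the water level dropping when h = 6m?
8/(9π) ≈ 0.2829 m/min

r/h = 5/10, so r = (1/2)h
V = (1/3)πr²h = (1/3)π((1/2)h)²h = (1/12)πh³
dV/dh = (1/4)πh²
dh/dt = (dV/dt)/(dV/dh) = -8/((1/4)π·6²) = -8/(9π) m/min
The level is dropping at 8/(9π) ≈ 0.2829 m/min.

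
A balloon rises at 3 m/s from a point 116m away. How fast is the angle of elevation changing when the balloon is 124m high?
0.01207 rad/s

tan(θ) = y/116
sec²(θ) · dθ/dt = (1/116) · dy/dt
dθ/dt = cos²(θ)/116 · 3 = 116/(116² + 124²) · 3
dθ/dt = 0.01207 rad/s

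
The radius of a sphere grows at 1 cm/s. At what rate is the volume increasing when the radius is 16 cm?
1024π cm³/s

V = (4/3)πr³
dV/dt = dV/dr · dr/dt = 4πr² · 1
At r = 16: dV/dt = 1024π cm³/s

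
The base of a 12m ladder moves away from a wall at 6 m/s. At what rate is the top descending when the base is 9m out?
18√7/7 ≈ 6.803 m/s

x² + y² = 12²
2x·dx/dt + 2y·dy/dt = 0
dy/dt = -x/y · dx/dt = -9/(3√7) · 6 = -18√7/7 m/s
The top is descending at 18√7/7 ≈ 6.803 m/s.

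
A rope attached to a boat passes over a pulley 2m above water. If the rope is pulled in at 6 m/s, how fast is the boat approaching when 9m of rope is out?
54√77/77 ≈ 6.154 m/s

rope² = x² + 2²
x = √(9² - 2²) = √77
dx/dt = (rope/x) · d(rope)/dt = (9/√77) · (-6) = -54√77/77 m/s
The boat approaches at 54√77/77 ≈ 6.154 m/s.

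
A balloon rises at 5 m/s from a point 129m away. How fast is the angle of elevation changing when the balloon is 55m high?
0.032798 rad/s

tan(θ) = y/129
sec²(θ) · dθ/dt = (1/129) · dy/dt
dθ/dt = cos²(θ)/129 · 5 = 129/(129² + 55²) · 5
dθ/dt = 0.032798 rad/s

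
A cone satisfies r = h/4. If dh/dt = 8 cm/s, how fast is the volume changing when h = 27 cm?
729π/2 cm³/s

V = (1/3)π(h/4)²h = πh³/48
dV/dt = πh²/16 · 8
At h = 27: dV/dt = 729π/2 cm³/s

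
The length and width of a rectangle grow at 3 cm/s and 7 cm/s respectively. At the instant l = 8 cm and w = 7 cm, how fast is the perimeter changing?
20 cm/s

P = 2(l + w)
dP/dt = 2(dl/dt + dw/dt) = 2(3 + 7) = 20 cm/s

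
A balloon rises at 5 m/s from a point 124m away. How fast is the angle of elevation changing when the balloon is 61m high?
0.032466 rad/s

tan(θ) = y/124
sec²(θ) · dθ/dt = (1/124) · dy/dt
dθ/dt = cos²(θ)/124 · 5 = 124/(124² + 61²) · 5
dθ/dt = 0.032466 rad/s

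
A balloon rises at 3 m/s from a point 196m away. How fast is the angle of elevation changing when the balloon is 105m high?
0.011893 rad/s

tan(θ) = y/196
sec²(θ) · dθ/dt = (1/196) · dy/dt
dθ/dt = cos²(θ)/196 · 3 = 196/(196² + 105²) · 3
dθ/dt = 0.011893 rad/s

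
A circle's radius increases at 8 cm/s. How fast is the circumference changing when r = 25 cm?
16π cm/s

C = 2πr
dC/dt = 2π · dr/dt = 2π · 8 = 16π cm/s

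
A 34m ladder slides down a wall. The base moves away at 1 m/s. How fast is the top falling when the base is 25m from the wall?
25√59/177 ≈ 1.085 m/s

x² + y² = 34²
2x·dx/dt + 2y·dy/dt = 0
dy/dt = -x/y · dx/dt = -25/(3√59) · 1 = -25√59/177 m/s
The top is descending at 25√59/177 ≈ 1.085 m/s.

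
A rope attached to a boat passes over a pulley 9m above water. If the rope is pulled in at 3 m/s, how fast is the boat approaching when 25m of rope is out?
75√34/136 ≈ 3.216 m/s

rope² = x² + 9²
x = √(25² - 9²) = 4√34
dx/dt = (rope/x) · d(rope)/dt = (25/(4√34)) · (-3) = -75√34/136 m/s
The boat approaches at 75√34/136 ≈ 3.216 m/s.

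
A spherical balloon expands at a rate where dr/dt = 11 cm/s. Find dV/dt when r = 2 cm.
176π cm³/s

V = (4/3)πr³
dV/dt = dV/dr · dr/dt = 4πr² · 11
At r = 2: dV/dt = 176π cm³/s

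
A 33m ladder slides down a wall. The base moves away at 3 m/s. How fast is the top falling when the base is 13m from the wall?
39√230/460 ≈ 1.286 m/s

x² + y² = 33²
2x·dx/dt + 2y·dy/dt = 0
dy/dt = -x/y · dx/dt = -13/(2√230) · 3 = -39√230/460 m/s
The top is descending at 39√230/460 ≈ 1.286 m/s.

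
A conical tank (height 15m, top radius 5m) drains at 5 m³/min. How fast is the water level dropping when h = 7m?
45/(49π) ≈ 0.2923 m/min

r/h = 5/15, so r = (1/3)h
V = (1/3)πr²h = (1/3)π((1/3)h)²h = (1/27)πh³
dV/dh = (1/9)πh²
dh/dt = (dV/dt)/(dV/dh) = -5/((1/9)π·7²) = -45/(49π) m/min
The level is dropping at 45/(49π) ≈ 0.2923 m/min.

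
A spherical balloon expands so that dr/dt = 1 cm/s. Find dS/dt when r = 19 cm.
152π cm²/s

S = 4πr²
dS/dt = dS/dr · dr/dt = 8πr · 1
At r = 19: dS/dt = 152π cm²/s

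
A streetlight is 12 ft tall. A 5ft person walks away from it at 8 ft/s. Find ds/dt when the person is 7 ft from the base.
40/7 ft/s

By similar triangles: 12/(x+s) = 5/s
Solving: s = 5x/7
ds/dt = 5/7 · dx/dt = 5/7 · 8 = 40/7 ft/s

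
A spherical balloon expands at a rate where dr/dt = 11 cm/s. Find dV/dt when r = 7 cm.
2156π cm³/s

V = (4/3)πr³
dV/dt = dV/dr · dr/dt = 4πr² · 11
At r = 7: dV/dt = 2156π cm³/s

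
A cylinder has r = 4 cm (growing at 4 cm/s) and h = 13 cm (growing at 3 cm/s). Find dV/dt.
464π cm³/s

V = πr²h
dV/dt = 2πrh·dr/dt + πr²·dh/dt
= 2π(4)(13)(4) + π(4)²(3)
= 464π cm³/s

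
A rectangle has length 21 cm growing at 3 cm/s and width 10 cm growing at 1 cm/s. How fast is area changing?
51 cm²/s

A = lw
dA/dt = w·dl/dt + l·dw/dt = 10·3 + 21·1 = 51 cm²/s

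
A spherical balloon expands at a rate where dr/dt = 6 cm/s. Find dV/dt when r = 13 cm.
4056π cm³/s

V = (4/3)πr³
dV/dt = dV/dr · dr/dt = 4πr² · 6
At r = 13: dV/dt = 4056π cm³/s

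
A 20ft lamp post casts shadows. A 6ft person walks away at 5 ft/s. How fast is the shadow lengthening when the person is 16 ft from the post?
15/7 ft/s

By similar triangles: 20/(x+s) = 6/s
Solving: s = 6x/14
ds/dt = 6/14 · dx/dt = 3/7 · 5 = 15/7 ft/s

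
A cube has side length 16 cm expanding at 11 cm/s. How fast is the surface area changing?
2112 cm²/s

A = 6s²
dA/dt = 12s · ds/dt = 12·16·11 = 2112 cm²/s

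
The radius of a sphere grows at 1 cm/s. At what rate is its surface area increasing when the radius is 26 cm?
208π cm²/s

S = 4πr²
dS/dt = dS/dr · dr/dt = 8πr · 1
At r = 26: dS/dt = 208π cm²/s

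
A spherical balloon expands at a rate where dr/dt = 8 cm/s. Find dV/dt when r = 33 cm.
34848π cm³/s

V = (4/3)πr³
dV/dt = dV/dr · dr/dt = 4πr² · 8
At r = 33: dV/dt = 34848π cm³/s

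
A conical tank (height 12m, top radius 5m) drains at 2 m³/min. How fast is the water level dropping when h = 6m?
8/(25π) ≈ 0.1019 m/min

r/h = 5/12, so r = (5/12)h
V = (1/3)πr²h = (1/3)π((5/12)h)²h = (25/432)πh³
dV/dh = (25/144)πh²
dh/dt = (dV/dt)/(dV/dh) = -2/((25/144)π·6²) = -8/(25π) m/min
The level is dropping at 8/(25π) ≈ 0.1019 m/min.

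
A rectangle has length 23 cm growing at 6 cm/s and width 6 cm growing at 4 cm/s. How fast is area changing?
128 cm²/s

A = lw
dA/dt = w·dl/dt + l·dw/dt = 6·6 + 23·4 = 128 cm²/s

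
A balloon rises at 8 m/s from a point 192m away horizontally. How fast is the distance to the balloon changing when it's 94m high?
376√457/2285 ≈ 3.518 m/s

z² = 192² + y²
z = √(192² + 94²) = 10√457
dz/dt = y/z · dy/dt = 94/(10√457) · 8 = 376√457/2285 ≈ 3.518 m/s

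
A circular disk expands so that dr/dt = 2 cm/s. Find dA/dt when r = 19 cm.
76π cm²/s

A = πr²
dA/dt = 2πr · dr/dt = 2π(19)(2) = 76π cm²/s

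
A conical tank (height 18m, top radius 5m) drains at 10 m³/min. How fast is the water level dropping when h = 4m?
81/(10π) ≈ 2.578 m/min

r/h = 5/18, so r = (5/18)h
V = (1/3)πr²h = (1/3)π((5/18)h)²h = (25/972)πh³
dV/dh = (25/324)πh²
dh/dt = (dV/dt)/(dV/dh) = -10/((25/324)π·4²) = -81/(10π) m/min
The level is dropping at 81/(10π) ≈ 2.578 m/min.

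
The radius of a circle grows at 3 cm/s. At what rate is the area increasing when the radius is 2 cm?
12π cm²/s

A = πr²
dA/dt = 2πr · dr/dt = 2π(2)(3) = 12π cm²/s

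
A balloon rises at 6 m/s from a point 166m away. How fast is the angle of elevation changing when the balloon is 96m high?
0.027086 rad/s

tan(θ) = y/166
sec²(θ) · dθ/dt = (1/166) · dy/dt
dθ/dt = cos²(θ)/166 · 6 = 166/(166² + 96²) · 6
dθ/dt = 0.027086 rad/s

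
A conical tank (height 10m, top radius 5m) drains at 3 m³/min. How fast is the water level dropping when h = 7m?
12/(49π) ≈ 0.07795 m/min

r/h = 5/10, so r = (1/2)h
V = (1/3)πr²h = (1/3)π((1/2)h)²h = (1/12)πh³
dV/dh = (1/4)πh²
dh/dt = (dV/dt)/(dV/dh) = -3/((1/4)π·7²) = -12/(49π) m/min
The level is dropping at 12/(49π) ≈ 0.07795 m/min.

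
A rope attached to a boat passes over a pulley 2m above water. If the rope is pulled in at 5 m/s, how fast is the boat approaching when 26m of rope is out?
65√42/84 ≈ 5.015 m/s

rope² = x² + 2²
x = √(26² - 2²) = 4√42
dx/dt = (rope/x) · d(rope)/dt = (26/(4√42)) · (-5) = -65√42/84 m/s
The boat approaches at 65√42/84 ≈ 5.015 m/s.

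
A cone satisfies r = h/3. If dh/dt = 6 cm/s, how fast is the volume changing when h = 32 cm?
2048π/3 cm³/s

V = (1/3)π(h/3)²h = πh³/27
dV/dt = πh²/9 · 6
At h = 32: dV/dt = 2048π/3 cm³/s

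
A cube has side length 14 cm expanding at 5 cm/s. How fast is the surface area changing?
840 cm²/s

A = 6s²
dA/dt = 12s · ds/dt = 12·14·5 = 840 cm²/s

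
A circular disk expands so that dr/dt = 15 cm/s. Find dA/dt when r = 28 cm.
840π cm²/s

A = πr²
dA/dt = 2πr · dr/dt = 2π(28)(15) = 840π cm²/s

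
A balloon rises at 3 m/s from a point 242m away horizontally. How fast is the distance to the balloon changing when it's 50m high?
75√15266/15266 ≈ 0.607 m/s

z² = 242² + y²
z = √(242² + 50²) = 2√15266
dz/dt = y/z · dy/dt = 50/(2√15266) · 3 = 75√15266/15266 ≈ 0.607 m/s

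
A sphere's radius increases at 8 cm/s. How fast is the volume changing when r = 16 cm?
8192π cm³/s

V = (4/3)πr³
dV/dt = dV/dr · dr/dt = 4πr² · 8
At r = 16: dV/dt = 8192π cm³/s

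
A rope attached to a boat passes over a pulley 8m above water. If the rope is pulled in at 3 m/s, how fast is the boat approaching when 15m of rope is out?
45√161/161 ≈ 3.546 m/s

rope² = x² + 8²
x = √(15² - 8²) = √161
dx/dt = (rope/x) · d(rope)/dt = (15/√161) · (-3) = -45√161/161 m/s
The boat approaches at 45√161/161 ≈ 3.546 m/s.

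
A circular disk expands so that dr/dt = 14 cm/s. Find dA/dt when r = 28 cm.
784π cm²/s

A = πr²
dA/dt = 2πr · dr/dt = 2π(28)(14) = 784π cm²/s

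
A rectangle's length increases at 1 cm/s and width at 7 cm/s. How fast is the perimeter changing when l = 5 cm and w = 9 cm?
16 cm/s

P = 2(l + w)
dP/dt = 2(dl/dt + dw/dt) = 2(1 + 7) = 16 cm/s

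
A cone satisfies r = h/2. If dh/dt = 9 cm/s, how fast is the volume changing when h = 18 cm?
729π cm³/s

V = (1/3)π(h/2)²h = πh³/12
dV/dt = πh²/4 · 9
At h = 18: dV/dt = 729π cm³/s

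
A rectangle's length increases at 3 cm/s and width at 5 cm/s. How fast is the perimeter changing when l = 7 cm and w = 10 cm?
16 cm/s

P = 2(l + w)
dP/dt = 2(dl/dt + dw/dt) = 2(3 + 5) = 16 cm/s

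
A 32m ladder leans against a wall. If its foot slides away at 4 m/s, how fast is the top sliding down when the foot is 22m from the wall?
44√15/45 ≈ 3.787 m/s

x² + y² = 32²
2x·dx/dt + 2y·dy/dt = 0
dy/dt = -x/y · dx/dt = -22/(6√15) · 4 = -44√15/45 m/s
The top is descending at 44√15/45 ≈ 3.787 m/s.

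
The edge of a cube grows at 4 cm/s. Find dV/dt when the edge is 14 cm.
2352 cm³/s

V = s³
dV/dt = 3s² · ds/dt = 3·14²·4 = 2352 cm³/s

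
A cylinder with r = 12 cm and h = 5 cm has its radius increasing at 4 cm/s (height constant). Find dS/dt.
232π cm²/s

S = 2πrh + 2πr² (lateral + bases)
dS/dt = (2πh + 4πr)·dr/dt = (2π·5 + 4π·12)·4
= 232π cm²/s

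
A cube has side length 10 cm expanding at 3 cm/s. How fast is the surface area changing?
360 cm²/s

A = 6s²
dA/dt = 12s · ds/dt = 12·10·3 = 360 cm²/s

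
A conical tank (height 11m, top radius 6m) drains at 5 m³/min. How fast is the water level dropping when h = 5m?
121/(180π) ≈ 0.214 m/min

r/h = 6/11, so r = (6/11)h
V = (1/3)πr²h = (1/3)π((6/11)h)²h = (12/121)πh³
dV/dh = (36/121)πh²
dh/dt = (dV/dt)/(dV/dh) = -5/((36/121)π·5²) = -121/(180π) m/min
The level is dropping at 121/(180π) ≈ 0.214 m/min.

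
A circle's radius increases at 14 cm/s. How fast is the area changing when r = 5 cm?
140π cm²/s

A = πr²
dA/dt = 2πr · dr/dt = 2π(5)(14) = 140π cm²/s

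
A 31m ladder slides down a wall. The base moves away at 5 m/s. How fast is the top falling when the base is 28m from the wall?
140√177/177 ≈ 10.52 m/s

x² + y² = 31²
2x·dx/dt + 2y·dy/dt = 0
dy/dt = -x/y · dx/dt = -28/√177 · 5 = -140√177/177 m/s
The top is descending at 140√177/177 ≈ 10.52 m/s.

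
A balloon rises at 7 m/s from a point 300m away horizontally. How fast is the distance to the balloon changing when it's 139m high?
973√109321/109321 ≈ 2.943 m/s

z² = 300² + y²
z = √(300² + 139²) = √109321
dz/dt = y/z · dy/dt = 139/√109321 · 7 = 973√109321/109321 ≈ 2.943 m/s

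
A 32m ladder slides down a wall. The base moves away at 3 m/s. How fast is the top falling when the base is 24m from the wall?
9√7/7 ≈ 3.402 m/s

x² + y² = 32²
2x·dx/dt + 2y·dy/dt = 0
dy/dt = -x/y · dx/dt = -24/(8√7) · 3 = -9√7/7 m/s
The top is descending at 9√7/7 ≈ 3.402 m/s.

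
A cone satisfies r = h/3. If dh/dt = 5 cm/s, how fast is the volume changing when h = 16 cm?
1280π/9 cm³/s

V = (1/3)π(h/3)²h = πh³/27
dV/dt = πh²/9 · 5
At h = 16: dV/dt = 1280π/9 cm³/s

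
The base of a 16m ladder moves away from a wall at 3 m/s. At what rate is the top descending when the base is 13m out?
13√87/29 ≈ 4.181 m/s

x² + y² = 16²
2x·dx/dt + 2y·dy/dt = 0
dy/dt = -x/y · dx/dt = -13/√87 · 3 = -13√87/29 m/s
The top is descending at 13√87/29 ≈ 4.181 m/s.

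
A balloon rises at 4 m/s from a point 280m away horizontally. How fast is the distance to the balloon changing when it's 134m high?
268√24089/24089 ≈ 1.727 m/s

z² = 280² + y²
z = √(280² + 134²) = 2√24089
dz/dt = y/z · dy/dt = 134/(2√24089) · 4 = 268√24089/24089 ≈ 1.727 m/s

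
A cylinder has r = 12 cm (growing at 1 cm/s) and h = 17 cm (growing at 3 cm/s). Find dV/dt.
840π cm³/s

V = πr²h
dV/dt = 2πrh·dr/dt + πr²·dh/dt
= 2π(12)(17)(1) + π(12)²(3)
= 840π cm³/s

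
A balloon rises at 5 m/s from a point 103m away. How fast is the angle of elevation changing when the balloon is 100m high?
0.024989 rad/s

tan(θ) = y/103
sec²(θ) · dθ/dt = (1/103) · dy/dt
dθ/dt = cos²(θ)/103 · 5 = 103/(103² + 100²) · 5
dθ/dt = 0.024989 rad/s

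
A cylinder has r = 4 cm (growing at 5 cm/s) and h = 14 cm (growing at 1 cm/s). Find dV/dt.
576π cm³/s

V = πr²h
dV/dt = 2πrh·dr/dt + πr²·dh/dt
= 2π(4)(14)(5) + π(4)²(1)
= 576π cm³/s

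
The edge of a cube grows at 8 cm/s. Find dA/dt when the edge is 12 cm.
1152 cm²/s

A = 6s²
dA/dt = 12s · ds/dt = 12·12·8 = 1152 cm²/s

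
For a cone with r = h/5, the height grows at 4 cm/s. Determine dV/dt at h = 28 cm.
3136π/25 cm³/s

V = (1/3)π(h/5)²h = πh³/75
dV/dt = πh²/25 · 4
At h = 28: dV/dt = 3136π/25 cm³/s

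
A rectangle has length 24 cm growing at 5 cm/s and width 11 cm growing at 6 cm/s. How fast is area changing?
199 cm²/s

A = lw
dA/dt = w·dl/dt + l·dw/dt = 11·5 + 24·6 = 199 cm²/s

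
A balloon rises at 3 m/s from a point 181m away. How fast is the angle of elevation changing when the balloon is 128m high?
0.011049 rad/s

tan(θ) = y/181
sec²(θ) · dθ/dt = (1/181) · dy/dt
dθ/dt = cos²(θ)/181 · 3 = 181/(181² + 128²) · 3
dθ/dt = 0.011049 rad/s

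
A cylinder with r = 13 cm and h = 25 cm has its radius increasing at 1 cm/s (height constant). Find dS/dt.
102π cm²/s

S = 2πrh + 2πr² (lateral + bases)
dS/dt = (2πh + 4πr)·dr/dt = (2π·25 + 4π·13)·1
= 102π cm²/s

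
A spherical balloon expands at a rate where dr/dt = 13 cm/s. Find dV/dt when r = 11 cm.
6292π cm³/s

V = (4/3)πr³
dV/dt = dV/dr · dr/dt = 4πr² · 13
At r = 11: dV/dt = 6292π cm³/s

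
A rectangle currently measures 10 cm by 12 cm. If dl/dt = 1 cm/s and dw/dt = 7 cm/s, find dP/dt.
16 cm/s

P = 2(l + w)
dP/dt = 2(dl/dt + dw/dt) = 2(1 + 7) = 16 cm/s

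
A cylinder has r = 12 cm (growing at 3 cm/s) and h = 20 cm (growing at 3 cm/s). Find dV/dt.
1872π cm³/s

V = πr²h
dV/dt = 2πrh·dr/dt + πr²·dh/dt
= 2π(12)(20)(3) + π(12)²(3)
= 1872π cm³/s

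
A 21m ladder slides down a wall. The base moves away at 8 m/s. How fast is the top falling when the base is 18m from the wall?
48√13/13 ≈ 13.31 m/s

x² + y² = 21²
2x·dx/dt + 2y·dy/dt = 0
dy/dt = -x/y · dx/dt = -18/(3√13) · 8 = -48√13/13 m/s
The top is descending at 48√13/13 ≈ 13.31 m/s.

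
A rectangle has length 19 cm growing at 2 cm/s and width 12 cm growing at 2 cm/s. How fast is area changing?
62 cm²/s

A = lw
dA/dt = w·dl/dt + l·dw/dt = 12·2 + 19·2 = 62 cm²/s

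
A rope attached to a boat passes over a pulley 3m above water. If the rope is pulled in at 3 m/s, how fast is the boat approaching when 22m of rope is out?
66√19/95 ≈ 3.028 m/s

rope² = x² + 3²
x = √(22² - 3²) = 5√19
dx/dt = (rope/x) · d(rope)/dt = (22/(5√19)) · (-3) = -66√19/95 m/s
The boat approaches at 66√19/95 ≈ 3.028 m/s.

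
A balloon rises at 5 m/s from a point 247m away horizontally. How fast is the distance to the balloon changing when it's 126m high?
126√76885/15377 ≈ 2.272 m/s

z² = 247² + y²
z = √(247² + 126²) = √76885
dz/dt = y/z · dy/dt = 126/√76885 · 5 = 126√76885/15377 ≈ 2.272 m/s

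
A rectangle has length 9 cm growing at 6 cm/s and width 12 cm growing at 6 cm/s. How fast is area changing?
126 cm²/s

A = lw
dA/dt = w·dl/dt + l·dw/dt = 12·6 + 9·6 = 126 cm²/s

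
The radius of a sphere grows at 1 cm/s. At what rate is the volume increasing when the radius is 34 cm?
4624π cm³/s

V = (4/3)πr³
dV/dt = dV/dr · dr/dt = 4πr² · 1
At r = 34: dV/dt = 4624π cm³/s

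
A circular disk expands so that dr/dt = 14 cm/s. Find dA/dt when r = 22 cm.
616π cm²/s

A = πr²
dA/dt = 2πr · dr/dt = 2π(22)(14) = 616π cm²/s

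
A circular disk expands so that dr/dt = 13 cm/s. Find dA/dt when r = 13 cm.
338π cm²/s

A = πr²
dA/dt = 2πr · dr/dt = 2π(13)(13) = 338π cm²/s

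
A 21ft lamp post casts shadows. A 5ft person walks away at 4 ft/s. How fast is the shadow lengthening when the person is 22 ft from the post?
5/4 ft/s

By similar triangles: 21/(x+s) = 5/s
Solving: s = 5x/16
ds/dt = 5/16 · dx/dt = 5/16 · 4 = 5/4 ft/s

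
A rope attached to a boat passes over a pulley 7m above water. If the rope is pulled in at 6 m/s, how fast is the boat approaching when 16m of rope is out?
32√23/23 ≈ 6.672 m/s

rope² = x² + 7²
x = √(16² - 7²) = 3√23
dx/dt = (rope/x) · d(rope)/dt = (16/(3√23)) · (-6) = -32√23/23 m/s
The boat approaches at 32√23/23 ≈ 6.672 m/s.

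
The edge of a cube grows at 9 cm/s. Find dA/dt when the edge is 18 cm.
1944 cm²/s

A = 6s²
dA/dt = 12s · ds/dt = 12·18·9 = 1944 cm²/s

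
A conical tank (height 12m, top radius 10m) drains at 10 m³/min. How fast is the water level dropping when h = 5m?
72/(125π) ≈ 0.1833 m/min

r/h = 10/12, so r = (5/6)h
V = (1/3)πr²h = (1/3)π((5/6)h)²h = (25/108)πh³
dV/dh = (25/36)πh²
dh/dt = (dV/dt)/(dV/dh) = -10/((25/36)π·5²) = -72/(125π) m/min
The level is dropping at 72/(125π) ≈ 0.1833 m/min.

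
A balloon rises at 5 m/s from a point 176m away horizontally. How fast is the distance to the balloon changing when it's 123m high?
123√46105/9221 ≈ 2.864 m/s

z² = 176² + y²
z = √(176² + 123²) = √46105
dz/dt = y/z · dy/dt = 123/√46105 · 5 = 123√46105/9221 ≈ 2.864 m/s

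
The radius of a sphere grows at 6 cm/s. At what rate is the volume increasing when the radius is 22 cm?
11616π cm³/s

V = (4/3)πr³
dV/dt = dV/dr · dr/dt = 4πr² · 6
At r = 22: dV/dt = 11616π cm³/s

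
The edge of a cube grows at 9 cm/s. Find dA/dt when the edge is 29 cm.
3132 cm²/s

A = 6s²
dA/dt = 12s · ds/dt = 12·29·9 = 3132 cm²/s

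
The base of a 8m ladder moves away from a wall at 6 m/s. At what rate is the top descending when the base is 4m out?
2√3 ≈ 3.464 m/s

x² + y² = 8²
2x·dx/dt + 2y·dy/dt = 0
dy/dt = -x/y · dx/dt = -4/(4√3) · 6 = -2√3 m/s
The top is descending at 2√3 ≈ 3.464 m/s.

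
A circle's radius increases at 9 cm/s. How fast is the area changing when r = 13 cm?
234π cm²/s

A = πr²
dA/dt = 2πr · dr/dt = 2π(13)(9) = 234π cm²/s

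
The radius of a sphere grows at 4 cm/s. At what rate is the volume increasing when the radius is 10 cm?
1600π cm³/s

V = (4/3)πr³
dV/dt = dV/dr · dr/dt = 4πr² · 4
At r = 10: dV/dt = 1600π cm³/s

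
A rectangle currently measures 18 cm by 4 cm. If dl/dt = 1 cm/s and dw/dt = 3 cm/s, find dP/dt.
8 cm/s

P = 2(l + w)
dP/dt = 2(dl/dt + dw/dt) = 2(1 + 3) = 8 cm/s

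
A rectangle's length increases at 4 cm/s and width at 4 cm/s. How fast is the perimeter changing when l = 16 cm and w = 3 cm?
16 cm/s

P = 2(l + w)
dP/dt = 2(dl/dt + dw/dt) = 2(4 + 4) = 16 cm/s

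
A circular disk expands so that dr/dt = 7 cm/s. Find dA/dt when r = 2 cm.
28π cm²/s

A = πr²
dA/dt = 2πr · dr/dt = 2π(2)(7) = 28π cm²/s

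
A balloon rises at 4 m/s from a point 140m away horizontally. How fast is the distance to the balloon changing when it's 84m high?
6√34/17 ≈ 2.058 m/s

z² = 140² + y²
z = √(140² + 84²) = 28√34
dz/dt = y/z · dy/dt = 84/(28√34) · 4 = 6√34/17 ≈ 2.058 m/s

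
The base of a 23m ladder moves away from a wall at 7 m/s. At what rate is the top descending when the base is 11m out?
77√102/204 ≈ 3.812 m/s

x² + y² = 23²
2x·dx/dt + 2y·dy/dt = 0
dy/dt = -x/y · dx/dt = -11/(2√102) · 7 = -77√102/204 m/s
The top is descending at 77√102/204 ≈ 3.812 m/s.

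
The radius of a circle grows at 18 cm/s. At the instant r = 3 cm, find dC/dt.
36π cm/s

C = 2πr
dC/dt = 2π · dr/dt = 2π · 18 = 36π cm/s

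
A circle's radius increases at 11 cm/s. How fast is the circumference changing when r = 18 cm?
22π cm/s

C = 2πr
dC/dt = 2π · dr/dt = 2π · 11 = 22π cm/s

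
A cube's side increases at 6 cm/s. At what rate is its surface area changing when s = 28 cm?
2016 cm²/s

A = 6s²
dA/dt = 12s · ds/dt = 12·28·6 = 2016 cm²/s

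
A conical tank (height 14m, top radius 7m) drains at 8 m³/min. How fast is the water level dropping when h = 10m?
8/(25π) ≈ 0.1019 m/min

r/h = 7/14, so r = (1/2)h
V = (1/3)πr²h = (1/3)π((1/2)h)²h = (1/12)πh³
dV/dh = (1/4)πh²
dh/dt = (dV/dt)/(dV/dh) = -8/((1/4)π·10²) = -8/(25π) m/min
The level is dropping at 8/(25π) ≈ 0.1019 m/min.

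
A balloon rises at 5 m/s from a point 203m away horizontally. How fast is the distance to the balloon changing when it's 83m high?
415√48098/48098 ≈ 1.892 m/s

z² = 203² + y²
z = √(203² + 83²) = √48098
dz/dt = y/z · dy/dt = 83/√48098 · 5 = 415√48098/48098 ≈ 1.892 m/s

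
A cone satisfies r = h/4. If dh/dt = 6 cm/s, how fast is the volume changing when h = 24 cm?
216π cm³/s

V = (1/3)π(h/4)²h = πh³/48
dV/dt = πh²/16 · 6
At h = 24: dV/dt = 216π cm³/s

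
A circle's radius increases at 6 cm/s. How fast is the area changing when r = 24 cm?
288π cm²/s

A = πr²
dA/dt = 2πr · dr/dt = 2π(24)(6) = 288π cm²/s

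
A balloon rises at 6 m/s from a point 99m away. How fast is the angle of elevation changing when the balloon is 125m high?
0.023362 rad/s

tan(θ) = y/99
sec²(θ) · dθ/dt = (1/99) · dy/dt
dθ/dt = cos²(θ)/99 · 6 = 99/(99² + 125²) · 6
dθ/dt = 0.023362 rad/s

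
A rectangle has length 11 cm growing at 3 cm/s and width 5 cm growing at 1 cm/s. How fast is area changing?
26 cm²/s

A = lw
dA/dt = w·dl/dt + l·dw/dt = 5·3 + 11·1 = 26 cm²/s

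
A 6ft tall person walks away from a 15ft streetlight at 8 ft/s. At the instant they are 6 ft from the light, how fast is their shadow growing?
16/3 ft/s

By similar triangles: 15/(x+s) = 6/s
Solving: s = 6x/9
ds/dt = 6/9 · dx/dt = 2/3 · 8 = 16/3 ft/s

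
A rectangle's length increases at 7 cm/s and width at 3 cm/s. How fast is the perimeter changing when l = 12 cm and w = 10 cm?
20 cm/s

P = 2(l + w)
dP/dt = 2(dl/dt + dw/dt) = 2(7 + 3) = 20 cm/s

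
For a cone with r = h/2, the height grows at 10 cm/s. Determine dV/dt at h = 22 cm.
1210π cm³/s

V = (1/3)π(h/2)²h = πh³/12
dV/dt = πh²/4 · 10
At h = 22: dV/dt = 1210π cm³/s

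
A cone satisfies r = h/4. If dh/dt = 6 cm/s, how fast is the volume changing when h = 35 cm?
3675π/8 cm³/s

V = (1/3)π(h/4)²h = πh³/48
dV/dt = πh²/16 · 6
At h = 35: dV/dt = 3675π/8 cm³/s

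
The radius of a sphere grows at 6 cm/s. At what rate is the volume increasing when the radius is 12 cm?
3456π cm³/s

V = (4/3)πr³
dV/dt = dV/dr · dr/dt = 4πr² · 6
At r = 12: dV/dt = 3456π cm³/s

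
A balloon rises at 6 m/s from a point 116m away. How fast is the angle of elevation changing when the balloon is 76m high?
0.03619 rad/s

tan(θ) = y/116
sec²(θ) · dθ/dt = (1/116) · dy/dt
dθ/dt = cos²(θ)/116 · 6 = 116/(116² + 76²) · 6
dθ/dt = 0.03619 rad/s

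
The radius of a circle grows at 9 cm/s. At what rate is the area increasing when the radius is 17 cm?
306π cm²/s

A = πr²
dA/dt = 2πr · dr/dt = 2π(17)(9) = 306π cm²/s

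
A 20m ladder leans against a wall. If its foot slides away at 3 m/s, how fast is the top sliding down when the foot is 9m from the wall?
27√319/319 ≈ 1.512 m/s

x² + y² = 20²
2x·dx/dt + 2y·dy/dt = 0
dy/dt = -x/y · dx/dt = -9/√319 · 3 = -27√319/319 m/s
The top is descending at 27√319/319 ≈ 1.512 m/s.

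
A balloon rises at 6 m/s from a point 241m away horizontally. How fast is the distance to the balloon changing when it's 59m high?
177√61562/30781 ≈ 1.427 m/s

z² = 241² + y²
z = √(241² + 59²) = √61562
dz/dt = y/z · dy/dt = 59/√61562 · 6 = 177√61562/30781 ≈ 1.427 m/s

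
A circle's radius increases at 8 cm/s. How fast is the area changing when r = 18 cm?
288π cm²/s

A = πr²
dA/dt = 2πr · dr/dt = 2π(18)(8) = 288π cm²/s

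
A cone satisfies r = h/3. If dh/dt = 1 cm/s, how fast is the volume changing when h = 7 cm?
49π/9 cm³/s

V = (1/3)π(h/3)²h = πh³/27
dV/dt = πh²/9 · 1
At h = 7: dV/dt = 49π/9 cm³/s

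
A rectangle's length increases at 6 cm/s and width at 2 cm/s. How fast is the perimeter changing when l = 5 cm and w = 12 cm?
16 cm/s

P = 2(l + w)
dP/dt = 2(dl/dt + dw/dt) = 2(6 + 2) = 16 cm/s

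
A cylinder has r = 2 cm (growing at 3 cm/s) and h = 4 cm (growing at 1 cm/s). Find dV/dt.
52π cm³/s

V = πr²h
dV/dt = 2πrh·dr/dt + πr²·dh/dt
= 2π(2)(4)(3) + π(2)²(1)
= 52π cm³/s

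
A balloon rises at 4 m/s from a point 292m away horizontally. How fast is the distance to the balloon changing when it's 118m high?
236√24797/24797 ≈ 1.499 m/s

z² = 292² + y²
z = √(292² + 118²) = 2√24797
dz/dt = y/z · dy/dt = 118/(2√24797) · 4 = 236√24797/24797 ≈ 1.499 m/s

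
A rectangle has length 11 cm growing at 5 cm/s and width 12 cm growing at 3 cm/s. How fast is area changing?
93 cm²/s

A = lw
dA/dt = w·dl/dt + l·dw/dt = 12·5 + 11·3 = 93 cm²/s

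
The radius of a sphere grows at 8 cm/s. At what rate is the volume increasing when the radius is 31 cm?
30752π cm³/s

V = (4/3)πr³
dV/dt = dV/dr · dr/dt = 4πr² · 8
At r = 31: dV/dt = 30752π cm³/s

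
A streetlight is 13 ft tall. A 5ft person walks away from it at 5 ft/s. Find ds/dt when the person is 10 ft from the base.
25/8 ft/s

By similar triangles: 13/(x+s) = 5/s
Solving: s = 5x/8
ds/dt = 5/8 · dx/dt = 5/8 · 5 = 25/8 ft/s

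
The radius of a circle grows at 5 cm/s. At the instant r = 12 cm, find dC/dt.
10π cm/s

C = 2πr
dC/dt = 2π · dr/dt = 2π · 5 = 10π cm/s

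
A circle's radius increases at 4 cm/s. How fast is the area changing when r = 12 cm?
96π cm²/s

A = πr²
dA/dt = 2πr · dr/dt = 2π(12)(4) = 96π cm²/s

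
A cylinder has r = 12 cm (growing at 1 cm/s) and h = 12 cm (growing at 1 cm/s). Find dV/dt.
432π cm³/s

V = πr²h
dV/dt = 2πrh·dr/dt + πr²·dh/dt
= 2π(12)(12)(1) + π(12)²(1)
= 432π cm³/s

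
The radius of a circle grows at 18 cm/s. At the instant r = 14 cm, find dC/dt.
36π cm/s

C = 2πr
dC/dt = 2π · dr/dt = 2π · 18 = 36π cm/s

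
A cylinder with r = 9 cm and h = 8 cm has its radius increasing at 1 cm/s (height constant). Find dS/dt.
52π cm²/s

S = 2πrh + 2πr² (lateral + bases)
dS/dt = (2πh + 4πr)·dr/dt = (2π·8 + 4π·9)·1
= 52π cm²/s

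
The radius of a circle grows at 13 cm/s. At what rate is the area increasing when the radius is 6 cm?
156π cm²/s

A = πr²
dA/dt = 2πr · dr/dt = 2π(6)(13) = 156π cm²/s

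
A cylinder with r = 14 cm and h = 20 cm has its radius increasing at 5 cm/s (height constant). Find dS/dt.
480π cm²/s

S = 2πrh + 2πr² (lateral + bases)
dS/dt = (2πh + 4πr)·dr/dt = (2π·20 + 4π·14)·5
= 480π cm²/s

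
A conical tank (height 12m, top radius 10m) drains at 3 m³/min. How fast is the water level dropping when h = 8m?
27/(400π) ≈ 0.02149 m/min

r/h = 10/12, so r = (5/6)h
V = (1/3)πr²h = (1/3)π((5/6)h)²h = (25/108)πh³
dV/dh = (25/36)πh²
dh/dt = (dV/dt)/(dV/dh) = -3/((25/36)π·8²) = -27/(400π) m/min
The level is dropping at 27/(400π) ≈ 0.02149 m/min.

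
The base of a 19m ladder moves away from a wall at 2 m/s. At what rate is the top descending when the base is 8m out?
16√33/99 ≈ 0.9284 m/s

x² + y² = 19²
2x·dx/dt + 2y·dy/dt = 0
dy/dt = -x/y · dx/dt = -8/(3√33) · 2 = -16√33/99 m/s
The top is descending at 16√33/99 ≈ 0.9284 m/s.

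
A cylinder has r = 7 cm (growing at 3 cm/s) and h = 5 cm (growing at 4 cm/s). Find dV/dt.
406π cm³/s

V = πr²h
dV/dt = 2πrh·dr/dt + πr²·dh/dt
= 2π(7)(5)(3) + π(7)²(4)
= 406π cm³/s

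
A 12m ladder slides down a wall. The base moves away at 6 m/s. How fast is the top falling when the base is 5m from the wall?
30√119/119 ≈ 2.75 m/s

x² + y² = 12²
2x·dx/dt + 2y·dy/dt = 0
dy/dt = -x/y · dx/dt = -5/√119 · 6 = -30√119/119 m/s
The top is descending at 30√119/119 ≈ 2.75 m/s.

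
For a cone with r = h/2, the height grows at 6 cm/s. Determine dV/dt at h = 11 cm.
363π/2 cm³/s

V = (1/3)π(h/2)²h = πh³/12
dV/dt = πh²/4 · 6
At h = 11: dV/dt = 363π/2 cm³/s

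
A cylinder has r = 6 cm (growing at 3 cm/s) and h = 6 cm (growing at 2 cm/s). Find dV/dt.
288π cm³/s

V = πr²h
dV/dt = 2πrh·dr/dt + πr²·dh/dt
= 2π(6)(6)(3) + π(6)²(2)
= 288π cm³/s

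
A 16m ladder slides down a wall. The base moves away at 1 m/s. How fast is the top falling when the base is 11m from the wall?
11√15/45 ≈ 0.9467 m/s

x² + y² = 16²
2x·dx/dt + 2y·dy/dt = 0
dy/dt = -x/y · dx/dt = -11/(3√15) · 1 = -11√15/45 m/s
The top is descending at 11√15/45 ≈ 0.9467 m/s.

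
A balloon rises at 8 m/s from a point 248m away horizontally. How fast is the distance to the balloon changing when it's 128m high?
128√1217/1217 ≈ 3.669 m/s

z² = 248² + y²
z = √(248² + 128²) = 8√1217
dz/dt = y/z · dy/dt = 128/(8√1217) · 8 = 128√1217/1217 ≈ 3.669 m/s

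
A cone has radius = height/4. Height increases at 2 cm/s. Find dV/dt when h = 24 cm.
72π cm³/s

V = (1/3)π(h/4)²h = πh³/48
dV/dt = πh²/16 · 2
At h = 24: dV/dt = 72π cm³/s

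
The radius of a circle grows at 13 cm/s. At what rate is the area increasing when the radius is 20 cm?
520π cm²/s

A = πr²
dA/dt = 2πr · dr/dt = 2π(20)(13) = 520π cm²/s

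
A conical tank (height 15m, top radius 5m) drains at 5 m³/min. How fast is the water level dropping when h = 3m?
5/π ≈ 1.592 m/min

r/h = 5/15, so r = (1/3)h
V = (1/3)πr²h = (1/3)π((1/3)h)²h = (1/27)πh³
dV/dh = (1/9)πh²
dh/dt = (dV/dt)/(dV/dh) = -5/((1/9)π·3²) = -5/π m/min
The level is dropping at 5/π ≈ 1.592 m/min.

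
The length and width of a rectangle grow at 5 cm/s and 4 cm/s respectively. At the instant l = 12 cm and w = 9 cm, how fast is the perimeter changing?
18 cm/s

P = 2(l + w)
dP/dt = 2(dl/dt + dw/dt) = 2(5 + 4) = 18 cm/s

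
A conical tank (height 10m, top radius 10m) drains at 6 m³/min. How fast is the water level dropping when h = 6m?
1/(6π) ≈ 0.05305 m/min

r/h = 10/10, so r = h
V = (1/3)πr²h = (1/3)π(h)²h = (1/3)πh³
dV/dh = πh²
dh/dt = (dV/dt)/(dV/dh) = -6/(π·6²) = -1/(6π) m/min
The level is dropping at 1/(6π) ≈ 0.05305 m/min.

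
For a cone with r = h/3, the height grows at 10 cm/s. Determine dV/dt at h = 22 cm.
4840π/9 cm³/s

V = (1/3)π(h/3)²h = πh³/27
dV/dt = πh²/9 · 10
At h = 22: dV/dt = 4840π/9 cm³/s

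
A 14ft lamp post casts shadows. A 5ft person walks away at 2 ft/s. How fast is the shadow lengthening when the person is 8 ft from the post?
10/9 ft/s

By similar triangles: 14/(x+s) = 5/s
Solving: s = 5x/9
ds/dt = 5/9 · dx/dt = 5/9 · 2 = 10/9 ft/s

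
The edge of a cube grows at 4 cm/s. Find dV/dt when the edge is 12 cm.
1728 cm³/s

V = s³
dV/dt = 3s² · ds/dt = 3·12²·4 = 1728 cm³/s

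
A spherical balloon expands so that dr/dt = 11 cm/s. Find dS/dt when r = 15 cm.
1320π cm²/s

S = 4πr²
dS/dt = dS/dr · dr/dt = 8πr · 11
At r = 15: dS/dt = 1320π cm²/s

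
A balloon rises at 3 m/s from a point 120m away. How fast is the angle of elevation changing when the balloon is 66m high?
0.019194 rad/s

tan(θ) = y/120
sec²(θ) · dθ/dt = (1/120) · dy/dt
dθ/dt = cos²(θ)/120 · 3 = 120/(120² + 66²) · 3
dθ/dt = 0.019194 rad/s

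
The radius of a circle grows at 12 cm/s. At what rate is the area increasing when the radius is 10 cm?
240π cm²/s

A = πr²
dA/dt = 2πr · dr/dt = 2π(10)(12) = 240π cm²/s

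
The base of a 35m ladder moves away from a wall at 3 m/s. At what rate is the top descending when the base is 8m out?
8√129/129 ≈ 0.7044 m/s

x² + y² = 35²
2x·dx/dt + 2y·dy/dt = 0
dy/dt = -x/y · dx/dt = -8/(3√129) · 3 = -8√129/129 m/s
The top is descending at 8√129/129 ≈ 0.7044 m/s.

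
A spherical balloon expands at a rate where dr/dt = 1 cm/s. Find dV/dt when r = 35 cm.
4900π cm³/s

V = (4/3)πr³
dV/dt = dV/dr · dr/dt = 4πr² · 1
At r = 35: dV/dt = 4900π cm³/s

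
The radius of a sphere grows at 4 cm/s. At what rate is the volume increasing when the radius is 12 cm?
2304π cm³/s

V = (4/3)πr³
dV/dt = dV/dr · dr/dt = 4πr² · 4
At r = 12: dV/dt = 2304π cm³/s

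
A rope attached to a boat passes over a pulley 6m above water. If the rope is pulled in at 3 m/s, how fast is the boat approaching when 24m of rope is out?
4√15/5 ≈ 3.098 m/s

rope² = x² + 6²
x = √(24² - 6²) = 6√15
dx/dt = (rope/x) · d(rope)/dt = (24/(6√15)) · (-3) = -4√15/5 m/s
The boat approaches at 4√15/5 ≈ 3.098 m/s.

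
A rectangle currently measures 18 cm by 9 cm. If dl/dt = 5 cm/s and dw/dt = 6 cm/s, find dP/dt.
22 cm/s

P = 2(l + w)
dP/dt = 2(dl/dt + dw/dt) = 2(5 + 6) = 22 cm/s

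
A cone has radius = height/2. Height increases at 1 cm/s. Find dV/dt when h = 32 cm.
256π cm³/s

V = (1/3)π(h/2)²h = πh³/12
dV/dt = πh²/4 · 1
At h = 32: dV/dt = 256π cm³/s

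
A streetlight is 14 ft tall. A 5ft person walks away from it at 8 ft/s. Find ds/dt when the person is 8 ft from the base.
40/9 ft/s

By similar triangles: 14/(x+s) = 5/s
Solving: s = 5x/9
ds/dt = 5/9 · dx/dt = 5/9 · 8 = 40/9 ft/s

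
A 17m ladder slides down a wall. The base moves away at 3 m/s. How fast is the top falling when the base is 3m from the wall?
9√70/140 ≈ 0.5379 m/s

x² + y² = 17²
2x·dx/dt + 2y·dy/dt = 0
dy/dt = -x/y · dx/dt = -3/(2√70) · 3 = -9√70/140 m/s
The top is descending at 9√70/140 ≈ 0.5379 m/s.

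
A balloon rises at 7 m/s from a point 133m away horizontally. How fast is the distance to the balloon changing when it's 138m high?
966√36733/36733 ≈ 5.04 m/s

z² = 133² + y²
z = √(133² + 138²) = √36733
dz/dt = y/z · dy/dt = 138/√36733 · 7 = 966√36733/36733 ≈ 5.04 m/s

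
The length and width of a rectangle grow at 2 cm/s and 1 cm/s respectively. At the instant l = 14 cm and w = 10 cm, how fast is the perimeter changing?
6 cm/s

P = 2(l + w)
dP/dt = 2(dl/dt + dw/dt) = 2(2 + 1) = 6 cm/s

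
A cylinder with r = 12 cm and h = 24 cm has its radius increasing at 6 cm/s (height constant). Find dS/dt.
576π cm²/s

S = 2πrh + 2πr² (lateral + bases)
dS/dt = (2πh + 4πr)·dr/dt = (2π·24 + 4π·12)·6
= 576π cm²/s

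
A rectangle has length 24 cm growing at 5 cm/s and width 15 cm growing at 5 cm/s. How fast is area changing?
195 cm²/s

A = lw
dA/dt = w·dl/dt + l·dw/dt = 15·5 + 24·5 = 195 cm²/s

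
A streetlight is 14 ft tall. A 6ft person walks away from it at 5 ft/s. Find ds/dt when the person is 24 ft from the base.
15/4 ft/s

By similar triangles: 14/(x+s) = 6/s
Solving: s = 6x/8
ds/dt = 6/8 · dx/dt = 3/4 · 5 = 15/4 ft/s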